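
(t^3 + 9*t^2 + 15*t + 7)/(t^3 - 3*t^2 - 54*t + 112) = (t^2 + 2*t + 1)/(t^2 - 10*t + 16)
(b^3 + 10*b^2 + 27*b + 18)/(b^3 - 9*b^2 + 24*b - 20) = (b^3 + 10*b^2 + 27*b + 18)/(b^3 - 9*b^2 + 24*b - 20)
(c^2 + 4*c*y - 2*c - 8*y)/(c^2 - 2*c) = (c + 4*y)/c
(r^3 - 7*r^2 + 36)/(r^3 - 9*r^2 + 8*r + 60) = (r - 3)/(r - 5)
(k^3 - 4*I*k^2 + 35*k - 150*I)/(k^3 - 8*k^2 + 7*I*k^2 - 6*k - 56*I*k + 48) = (k^2 - 10*I*k - 25)/(k^2 + k*(-8 + I) - 8*I)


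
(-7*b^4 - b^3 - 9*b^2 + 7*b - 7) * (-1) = 7*b^4 + b^3 + 9*b^2 - 7*b + 7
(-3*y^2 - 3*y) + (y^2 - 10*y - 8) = -2*y^2 - 13*y - 8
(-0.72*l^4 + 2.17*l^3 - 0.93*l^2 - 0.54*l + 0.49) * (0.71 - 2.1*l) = 1.512*l^5 - 5.0682*l^4 + 3.4937*l^3 + 0.4737*l^2 - 1.4124*l + 0.3479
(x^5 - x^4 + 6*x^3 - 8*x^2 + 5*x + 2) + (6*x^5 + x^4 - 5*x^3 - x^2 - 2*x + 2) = 7*x^5 + x^3 - 9*x^2 + 3*x + 4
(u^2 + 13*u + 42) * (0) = 0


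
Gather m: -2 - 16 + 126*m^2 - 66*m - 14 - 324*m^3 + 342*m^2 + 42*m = -324*m^3 + 468*m^2 - 24*m - 32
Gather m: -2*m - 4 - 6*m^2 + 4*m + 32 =-6*m^2 + 2*m + 28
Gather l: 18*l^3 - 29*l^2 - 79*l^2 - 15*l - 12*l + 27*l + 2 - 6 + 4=18*l^3 - 108*l^2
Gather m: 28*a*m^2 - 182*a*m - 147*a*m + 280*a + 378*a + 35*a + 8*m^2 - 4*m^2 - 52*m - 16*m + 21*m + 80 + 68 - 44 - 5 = 693*a + m^2*(28*a + 4) + m*(-329*a - 47) + 99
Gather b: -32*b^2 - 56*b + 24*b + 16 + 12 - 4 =-32*b^2 - 32*b + 24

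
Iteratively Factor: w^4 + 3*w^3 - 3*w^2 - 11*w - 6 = (w + 3)*(w^3 - 3*w - 2) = (w + 1)*(w + 3)*(w^2 - w - 2) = (w + 1)^2*(w + 3)*(w - 2)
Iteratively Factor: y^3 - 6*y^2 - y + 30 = (y - 5)*(y^2 - y - 6) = (y - 5)*(y + 2)*(y - 3)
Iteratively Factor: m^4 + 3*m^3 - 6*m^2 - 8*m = (m + 1)*(m^3 + 2*m^2 - 8*m) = m*(m + 1)*(m^2 + 2*m - 8) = m*(m + 1)*(m + 4)*(m - 2)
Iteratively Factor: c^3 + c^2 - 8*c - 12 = (c + 2)*(c^2 - c - 6) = (c + 2)^2*(c - 3)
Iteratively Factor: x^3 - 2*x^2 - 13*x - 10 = (x + 1)*(x^2 - 3*x - 10) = (x + 1)*(x + 2)*(x - 5)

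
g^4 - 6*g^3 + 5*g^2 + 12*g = g*(g - 4)*(g - 3)*(g + 1)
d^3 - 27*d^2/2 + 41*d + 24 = (d - 8)*(d - 6)*(d + 1/2)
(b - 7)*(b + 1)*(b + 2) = b^3 - 4*b^2 - 19*b - 14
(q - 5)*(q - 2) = q^2 - 7*q + 10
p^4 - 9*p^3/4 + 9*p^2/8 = p^2*(p - 3/2)*(p - 3/4)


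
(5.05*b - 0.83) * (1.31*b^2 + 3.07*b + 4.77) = 6.6155*b^3 + 14.4162*b^2 + 21.5404*b - 3.9591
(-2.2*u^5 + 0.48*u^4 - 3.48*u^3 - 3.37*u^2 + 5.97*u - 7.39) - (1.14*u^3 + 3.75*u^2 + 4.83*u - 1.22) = -2.2*u^5 + 0.48*u^4 - 4.62*u^3 - 7.12*u^2 + 1.14*u - 6.17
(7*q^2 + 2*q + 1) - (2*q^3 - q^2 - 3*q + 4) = -2*q^3 + 8*q^2 + 5*q - 3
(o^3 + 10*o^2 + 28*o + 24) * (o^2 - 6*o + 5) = o^5 + 4*o^4 - 27*o^3 - 94*o^2 - 4*o + 120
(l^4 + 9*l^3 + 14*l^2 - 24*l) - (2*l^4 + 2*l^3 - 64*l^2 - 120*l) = -l^4 + 7*l^3 + 78*l^2 + 96*l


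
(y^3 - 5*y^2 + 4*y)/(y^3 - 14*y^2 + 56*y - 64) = y*(y - 1)/(y^2 - 10*y + 16)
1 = 1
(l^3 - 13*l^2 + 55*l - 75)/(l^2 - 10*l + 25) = l - 3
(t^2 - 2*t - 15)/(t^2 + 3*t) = (t - 5)/t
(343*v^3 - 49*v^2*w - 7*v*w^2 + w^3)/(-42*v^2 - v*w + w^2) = (-49*v^2 + w^2)/(6*v + w)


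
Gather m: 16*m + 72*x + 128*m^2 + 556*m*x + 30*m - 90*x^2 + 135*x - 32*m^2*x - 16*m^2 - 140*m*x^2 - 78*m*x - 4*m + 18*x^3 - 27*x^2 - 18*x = m^2*(112 - 32*x) + m*(-140*x^2 + 478*x + 42) + 18*x^3 - 117*x^2 + 189*x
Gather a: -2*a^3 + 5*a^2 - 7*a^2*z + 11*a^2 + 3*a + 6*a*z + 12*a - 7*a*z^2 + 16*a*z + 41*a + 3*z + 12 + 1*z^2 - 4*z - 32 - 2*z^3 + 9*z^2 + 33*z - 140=-2*a^3 + a^2*(16 - 7*z) + a*(-7*z^2 + 22*z + 56) - 2*z^3 + 10*z^2 + 32*z - 160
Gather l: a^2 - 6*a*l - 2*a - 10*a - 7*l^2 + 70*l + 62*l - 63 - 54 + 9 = a^2 - 12*a - 7*l^2 + l*(132 - 6*a) - 108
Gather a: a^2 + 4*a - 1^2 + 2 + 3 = a^2 + 4*a + 4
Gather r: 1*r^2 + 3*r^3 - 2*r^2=3*r^3 - r^2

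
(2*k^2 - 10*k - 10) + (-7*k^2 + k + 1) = -5*k^2 - 9*k - 9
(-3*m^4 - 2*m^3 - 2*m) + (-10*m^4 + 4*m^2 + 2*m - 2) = -13*m^4 - 2*m^3 + 4*m^2 - 2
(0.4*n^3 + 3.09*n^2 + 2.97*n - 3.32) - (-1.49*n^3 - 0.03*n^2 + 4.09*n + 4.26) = 1.89*n^3 + 3.12*n^2 - 1.12*n - 7.58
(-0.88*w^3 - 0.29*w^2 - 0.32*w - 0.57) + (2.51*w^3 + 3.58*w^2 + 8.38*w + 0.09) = 1.63*w^3 + 3.29*w^2 + 8.06*w - 0.48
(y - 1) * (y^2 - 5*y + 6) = y^3 - 6*y^2 + 11*y - 6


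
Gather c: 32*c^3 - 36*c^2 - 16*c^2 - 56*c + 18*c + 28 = 32*c^3 - 52*c^2 - 38*c + 28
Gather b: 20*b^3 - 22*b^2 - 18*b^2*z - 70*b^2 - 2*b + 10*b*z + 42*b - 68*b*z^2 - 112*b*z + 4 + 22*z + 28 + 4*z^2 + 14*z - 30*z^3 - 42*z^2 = 20*b^3 + b^2*(-18*z - 92) + b*(-68*z^2 - 102*z + 40) - 30*z^3 - 38*z^2 + 36*z + 32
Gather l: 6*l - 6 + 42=6*l + 36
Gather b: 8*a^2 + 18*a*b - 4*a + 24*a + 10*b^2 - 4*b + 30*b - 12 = 8*a^2 + 20*a + 10*b^2 + b*(18*a + 26) - 12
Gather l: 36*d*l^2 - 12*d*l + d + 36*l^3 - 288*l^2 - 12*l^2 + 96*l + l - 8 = d + 36*l^3 + l^2*(36*d - 300) + l*(97 - 12*d) - 8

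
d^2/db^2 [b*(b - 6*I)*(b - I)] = 6*b - 14*I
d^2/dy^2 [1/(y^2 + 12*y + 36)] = 6/(y^4 + 24*y^3 + 216*y^2 + 864*y + 1296)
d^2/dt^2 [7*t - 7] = 0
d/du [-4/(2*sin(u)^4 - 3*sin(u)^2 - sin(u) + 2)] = -4*(2*sin(3*u) + 1)*cos(u)/(2*sin(u)^4 - 3*sin(u)^2 - sin(u) + 2)^2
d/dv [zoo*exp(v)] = zoo*exp(v)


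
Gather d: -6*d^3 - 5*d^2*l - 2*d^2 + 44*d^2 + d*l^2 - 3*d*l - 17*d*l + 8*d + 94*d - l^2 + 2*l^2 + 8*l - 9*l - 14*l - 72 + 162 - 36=-6*d^3 + d^2*(42 - 5*l) + d*(l^2 - 20*l + 102) + l^2 - 15*l + 54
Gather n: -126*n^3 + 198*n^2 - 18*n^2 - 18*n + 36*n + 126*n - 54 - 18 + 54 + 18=-126*n^3 + 180*n^2 + 144*n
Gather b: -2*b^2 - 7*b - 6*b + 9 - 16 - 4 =-2*b^2 - 13*b - 11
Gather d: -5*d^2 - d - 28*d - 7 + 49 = -5*d^2 - 29*d + 42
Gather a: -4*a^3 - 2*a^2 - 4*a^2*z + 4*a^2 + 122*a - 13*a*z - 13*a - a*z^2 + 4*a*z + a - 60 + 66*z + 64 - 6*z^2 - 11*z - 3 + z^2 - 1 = -4*a^3 + a^2*(2 - 4*z) + a*(-z^2 - 9*z + 110) - 5*z^2 + 55*z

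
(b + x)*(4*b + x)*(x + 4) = 4*b^2*x + 16*b^2 + 5*b*x^2 + 20*b*x + x^3 + 4*x^2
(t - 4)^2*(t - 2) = t^3 - 10*t^2 + 32*t - 32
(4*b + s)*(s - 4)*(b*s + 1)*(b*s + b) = 4*b^3*s^3 - 12*b^3*s^2 - 16*b^3*s + b^2*s^4 - 3*b^2*s^3 - 12*b^2*s - 16*b^2 + b*s^3 - 3*b*s^2 - 4*b*s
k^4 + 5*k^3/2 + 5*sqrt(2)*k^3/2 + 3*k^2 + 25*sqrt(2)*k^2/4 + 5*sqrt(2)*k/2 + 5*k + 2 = (k + 1/2)*(k + 2)*(k + sqrt(2)/2)*(k + 2*sqrt(2))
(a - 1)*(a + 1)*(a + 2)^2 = a^4 + 4*a^3 + 3*a^2 - 4*a - 4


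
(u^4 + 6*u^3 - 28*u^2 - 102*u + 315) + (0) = u^4 + 6*u^3 - 28*u^2 - 102*u + 315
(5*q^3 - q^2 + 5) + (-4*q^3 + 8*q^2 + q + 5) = q^3 + 7*q^2 + q + 10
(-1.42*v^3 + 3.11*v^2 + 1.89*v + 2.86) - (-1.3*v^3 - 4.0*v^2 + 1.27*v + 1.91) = -0.12*v^3 + 7.11*v^2 + 0.62*v + 0.95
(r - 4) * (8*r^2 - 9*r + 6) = 8*r^3 - 41*r^2 + 42*r - 24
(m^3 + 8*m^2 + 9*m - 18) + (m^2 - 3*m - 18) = m^3 + 9*m^2 + 6*m - 36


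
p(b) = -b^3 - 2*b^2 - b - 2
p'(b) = -3*b^2 - 4*b - 1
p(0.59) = -3.49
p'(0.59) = -4.40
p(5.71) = -259.09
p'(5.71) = -121.65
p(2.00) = -20.00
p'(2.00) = -21.00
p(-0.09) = -1.93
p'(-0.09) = -0.66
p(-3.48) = 19.40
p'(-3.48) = -23.41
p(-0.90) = -1.99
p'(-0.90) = 0.17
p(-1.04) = -2.00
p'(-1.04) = -0.08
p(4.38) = -128.78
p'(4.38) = -76.07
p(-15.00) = 2938.00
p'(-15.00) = -616.00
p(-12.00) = 1450.00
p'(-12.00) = -385.00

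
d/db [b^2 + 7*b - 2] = 2*b + 7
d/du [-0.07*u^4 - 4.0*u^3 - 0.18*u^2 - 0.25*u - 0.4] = -0.28*u^3 - 12.0*u^2 - 0.36*u - 0.25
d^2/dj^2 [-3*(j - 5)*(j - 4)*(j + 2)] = 42 - 18*j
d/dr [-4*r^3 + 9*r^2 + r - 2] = -12*r^2 + 18*r + 1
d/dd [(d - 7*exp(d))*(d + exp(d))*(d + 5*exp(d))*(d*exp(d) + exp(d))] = (d^4 - 2*d^3*exp(d) + 5*d^3 - 111*d^2*exp(2*d) - 5*d^2*exp(d) + 3*d^2 - 140*d*exp(3*d) - 185*d*exp(2*d) - 2*d*exp(d) - 175*exp(3*d) - 37*exp(2*d))*exp(d)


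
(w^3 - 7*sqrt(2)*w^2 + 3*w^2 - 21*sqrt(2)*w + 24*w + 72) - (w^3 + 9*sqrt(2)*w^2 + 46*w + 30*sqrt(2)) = -16*sqrt(2)*w^2 + 3*w^2 - 21*sqrt(2)*w - 22*w - 30*sqrt(2) + 72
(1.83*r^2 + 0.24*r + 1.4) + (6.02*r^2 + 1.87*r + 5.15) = 7.85*r^2 + 2.11*r + 6.55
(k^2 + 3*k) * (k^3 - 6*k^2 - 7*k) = k^5 - 3*k^4 - 25*k^3 - 21*k^2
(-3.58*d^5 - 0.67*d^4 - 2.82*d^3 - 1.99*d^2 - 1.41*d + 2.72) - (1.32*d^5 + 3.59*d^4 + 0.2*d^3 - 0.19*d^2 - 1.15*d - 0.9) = -4.9*d^5 - 4.26*d^4 - 3.02*d^3 - 1.8*d^2 - 0.26*d + 3.62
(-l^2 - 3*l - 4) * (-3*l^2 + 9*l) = 3*l^4 - 15*l^2 - 36*l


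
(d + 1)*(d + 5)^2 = d^3 + 11*d^2 + 35*d + 25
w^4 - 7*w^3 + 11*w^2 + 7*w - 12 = (w - 4)*(w - 3)*(w - 1)*(w + 1)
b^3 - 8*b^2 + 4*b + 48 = (b - 6)*(b - 4)*(b + 2)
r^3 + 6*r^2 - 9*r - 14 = (r - 2)*(r + 1)*(r + 7)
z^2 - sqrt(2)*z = z*(z - sqrt(2))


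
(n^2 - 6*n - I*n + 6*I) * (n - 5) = n^3 - 11*n^2 - I*n^2 + 30*n + 11*I*n - 30*I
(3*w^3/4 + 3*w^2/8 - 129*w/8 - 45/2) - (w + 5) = 3*w^3/4 + 3*w^2/8 - 137*w/8 - 55/2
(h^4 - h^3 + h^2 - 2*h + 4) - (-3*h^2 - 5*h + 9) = h^4 - h^3 + 4*h^2 + 3*h - 5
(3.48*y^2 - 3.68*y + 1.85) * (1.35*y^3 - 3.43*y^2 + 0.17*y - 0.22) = 4.698*y^5 - 16.9044*y^4 + 15.7115*y^3 - 7.7367*y^2 + 1.1241*y - 0.407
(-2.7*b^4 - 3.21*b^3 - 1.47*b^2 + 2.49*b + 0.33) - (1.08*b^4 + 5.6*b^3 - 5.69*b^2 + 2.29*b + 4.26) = -3.78*b^4 - 8.81*b^3 + 4.22*b^2 + 0.2*b - 3.93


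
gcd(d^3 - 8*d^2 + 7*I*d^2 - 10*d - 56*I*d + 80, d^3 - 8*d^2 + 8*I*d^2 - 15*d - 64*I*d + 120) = d^2 + d*(-8 + 5*I) - 40*I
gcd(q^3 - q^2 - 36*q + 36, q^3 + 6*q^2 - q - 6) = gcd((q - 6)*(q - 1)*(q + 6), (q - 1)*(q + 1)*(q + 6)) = q^2 + 5*q - 6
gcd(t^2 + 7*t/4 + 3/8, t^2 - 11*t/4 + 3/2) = 1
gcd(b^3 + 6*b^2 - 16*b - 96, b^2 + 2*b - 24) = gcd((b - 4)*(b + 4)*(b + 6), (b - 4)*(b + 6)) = b^2 + 2*b - 24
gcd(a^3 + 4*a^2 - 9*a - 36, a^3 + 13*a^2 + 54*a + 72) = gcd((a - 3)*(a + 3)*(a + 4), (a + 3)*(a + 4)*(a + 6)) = a^2 + 7*a + 12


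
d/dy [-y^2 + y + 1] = 1 - 2*y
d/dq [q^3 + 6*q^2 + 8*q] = 3*q^2 + 12*q + 8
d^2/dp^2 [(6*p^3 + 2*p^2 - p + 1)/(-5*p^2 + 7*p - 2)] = 6*(-93*p^3 + 79*p^2 + p - 11)/(125*p^6 - 525*p^5 + 885*p^4 - 763*p^3 + 354*p^2 - 84*p + 8)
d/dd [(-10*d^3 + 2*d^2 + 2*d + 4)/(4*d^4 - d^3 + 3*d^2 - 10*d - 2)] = 2*(20*d^6 - 8*d^5 - 26*d^4 + 70*d^3 + 23*d^2 - 16*d + 18)/(16*d^8 - 8*d^7 + 25*d^6 - 86*d^5 + 13*d^4 - 56*d^3 + 88*d^2 + 40*d + 4)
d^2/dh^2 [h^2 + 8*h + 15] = 2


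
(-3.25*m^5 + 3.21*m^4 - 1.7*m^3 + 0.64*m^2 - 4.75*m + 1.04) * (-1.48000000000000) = 4.81*m^5 - 4.7508*m^4 + 2.516*m^3 - 0.9472*m^2 + 7.03*m - 1.5392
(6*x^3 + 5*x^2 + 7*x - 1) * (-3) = -18*x^3 - 15*x^2 - 21*x + 3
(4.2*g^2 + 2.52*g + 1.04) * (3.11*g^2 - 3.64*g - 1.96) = 13.062*g^4 - 7.4508*g^3 - 14.1704*g^2 - 8.7248*g - 2.0384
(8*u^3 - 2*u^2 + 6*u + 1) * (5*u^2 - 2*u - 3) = 40*u^5 - 26*u^4 + 10*u^3 - u^2 - 20*u - 3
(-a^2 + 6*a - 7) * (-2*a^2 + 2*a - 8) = 2*a^4 - 14*a^3 + 34*a^2 - 62*a + 56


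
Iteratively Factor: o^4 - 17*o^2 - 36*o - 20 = (o + 1)*(o^3 - o^2 - 16*o - 20) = (o + 1)*(o + 2)*(o^2 - 3*o - 10) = (o + 1)*(o + 2)^2*(o - 5)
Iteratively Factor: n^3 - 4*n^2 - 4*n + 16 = (n - 2)*(n^2 - 2*n - 8) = (n - 2)*(n + 2)*(n - 4)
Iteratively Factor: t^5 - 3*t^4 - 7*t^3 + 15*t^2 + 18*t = (t + 2)*(t^4 - 5*t^3 + 3*t^2 + 9*t) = t*(t + 2)*(t^3 - 5*t^2 + 3*t + 9) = t*(t - 3)*(t + 2)*(t^2 - 2*t - 3) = t*(t - 3)*(t + 1)*(t + 2)*(t - 3)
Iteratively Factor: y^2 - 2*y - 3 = (y + 1)*(y - 3)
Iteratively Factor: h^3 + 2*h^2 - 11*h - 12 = (h + 4)*(h^2 - 2*h - 3) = (h - 3)*(h + 4)*(h + 1)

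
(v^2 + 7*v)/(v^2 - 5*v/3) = 3*(v + 7)/(3*v - 5)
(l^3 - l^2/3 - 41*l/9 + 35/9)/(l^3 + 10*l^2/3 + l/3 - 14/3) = (l - 5/3)/(l + 2)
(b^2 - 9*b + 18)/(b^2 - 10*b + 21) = (b - 6)/(b - 7)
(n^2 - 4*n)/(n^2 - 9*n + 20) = n/(n - 5)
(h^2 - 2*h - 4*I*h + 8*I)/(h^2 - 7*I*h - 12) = (h - 2)/(h - 3*I)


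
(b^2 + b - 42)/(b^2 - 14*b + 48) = (b + 7)/(b - 8)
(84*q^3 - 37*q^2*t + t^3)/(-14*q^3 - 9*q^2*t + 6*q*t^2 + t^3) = (-12*q^2 + 7*q*t - t^2)/(2*q^2 + q*t - t^2)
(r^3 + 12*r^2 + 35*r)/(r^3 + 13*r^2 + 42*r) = (r + 5)/(r + 6)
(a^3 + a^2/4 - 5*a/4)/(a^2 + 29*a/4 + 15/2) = a*(a - 1)/(a + 6)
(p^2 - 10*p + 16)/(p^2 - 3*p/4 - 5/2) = 4*(p - 8)/(4*p + 5)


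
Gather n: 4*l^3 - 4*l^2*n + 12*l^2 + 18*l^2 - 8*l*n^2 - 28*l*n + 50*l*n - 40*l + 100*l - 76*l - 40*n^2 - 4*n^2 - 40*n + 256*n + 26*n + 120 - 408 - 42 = 4*l^3 + 30*l^2 - 16*l + n^2*(-8*l - 44) + n*(-4*l^2 + 22*l + 242) - 330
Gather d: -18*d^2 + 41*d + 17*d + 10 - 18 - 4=-18*d^2 + 58*d - 12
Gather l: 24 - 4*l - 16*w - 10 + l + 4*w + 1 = -3*l - 12*w + 15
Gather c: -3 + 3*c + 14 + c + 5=4*c + 16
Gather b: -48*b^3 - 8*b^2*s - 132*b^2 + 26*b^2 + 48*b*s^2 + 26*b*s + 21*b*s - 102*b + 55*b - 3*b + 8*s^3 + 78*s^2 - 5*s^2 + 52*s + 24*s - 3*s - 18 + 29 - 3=-48*b^3 + b^2*(-8*s - 106) + b*(48*s^2 + 47*s - 50) + 8*s^3 + 73*s^2 + 73*s + 8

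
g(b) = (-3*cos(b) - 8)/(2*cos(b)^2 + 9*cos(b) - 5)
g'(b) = (4*sin(b)*cos(b) + 9*sin(b))*(-3*cos(b) - 8)/(2*cos(b)^2 + 9*cos(b) - 5)^2 + 3*sin(b)/(2*cos(b)^2 + 9*cos(b) - 5) = (6*sin(b)^2 - 32*cos(b) - 93)*sin(b)/(9*cos(b) + cos(2*b) - 4)^2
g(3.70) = 0.49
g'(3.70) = 0.27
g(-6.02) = -1.96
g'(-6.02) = -1.04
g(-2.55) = 0.50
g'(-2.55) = 0.29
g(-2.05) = 0.76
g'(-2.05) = 0.86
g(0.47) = -2.31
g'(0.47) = -2.56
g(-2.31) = 0.59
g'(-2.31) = 0.49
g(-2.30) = 0.59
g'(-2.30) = 0.50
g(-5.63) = -3.05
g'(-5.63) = -6.08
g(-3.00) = 0.42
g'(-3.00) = 0.06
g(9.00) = 0.46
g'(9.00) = -0.19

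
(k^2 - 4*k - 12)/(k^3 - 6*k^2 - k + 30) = (k - 6)/(k^2 - 8*k + 15)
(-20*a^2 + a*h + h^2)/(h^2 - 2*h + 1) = (-20*a^2 + a*h + h^2)/(h^2 - 2*h + 1)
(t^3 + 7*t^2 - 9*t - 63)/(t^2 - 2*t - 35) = (-t^3 - 7*t^2 + 9*t + 63)/(-t^2 + 2*t + 35)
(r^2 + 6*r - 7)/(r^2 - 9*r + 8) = (r + 7)/(r - 8)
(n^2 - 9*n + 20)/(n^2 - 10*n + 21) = (n^2 - 9*n + 20)/(n^2 - 10*n + 21)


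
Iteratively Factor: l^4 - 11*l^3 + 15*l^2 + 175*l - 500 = (l - 5)*(l^3 - 6*l^2 - 15*l + 100) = (l - 5)*(l + 4)*(l^2 - 10*l + 25) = (l - 5)^2*(l + 4)*(l - 5)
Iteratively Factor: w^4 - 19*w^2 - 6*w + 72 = (w + 3)*(w^3 - 3*w^2 - 10*w + 24) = (w - 2)*(w + 3)*(w^2 - w - 12) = (w - 4)*(w - 2)*(w + 3)*(w + 3)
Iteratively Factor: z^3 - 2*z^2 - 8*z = (z + 2)*(z^2 - 4*z) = z*(z + 2)*(z - 4)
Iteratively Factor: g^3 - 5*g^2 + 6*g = (g - 2)*(g^2 - 3*g) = (g - 3)*(g - 2)*(g)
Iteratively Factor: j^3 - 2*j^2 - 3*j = (j + 1)*(j^2 - 3*j) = (j - 3)*(j + 1)*(j)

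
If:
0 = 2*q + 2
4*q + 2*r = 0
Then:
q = -1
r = 2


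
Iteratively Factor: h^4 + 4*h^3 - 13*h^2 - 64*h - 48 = (h + 4)*(h^3 - 13*h - 12) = (h - 4)*(h + 4)*(h^2 + 4*h + 3) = (h - 4)*(h + 3)*(h + 4)*(h + 1)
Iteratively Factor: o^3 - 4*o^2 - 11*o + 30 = (o - 5)*(o^2 + o - 6) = (o - 5)*(o + 3)*(o - 2)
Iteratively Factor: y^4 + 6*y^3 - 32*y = (y + 4)*(y^3 + 2*y^2 - 8*y) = (y + 4)^2*(y^2 - 2*y) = (y - 2)*(y + 4)^2*(y)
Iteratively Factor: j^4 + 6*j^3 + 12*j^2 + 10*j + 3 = (j + 1)*(j^3 + 5*j^2 + 7*j + 3) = (j + 1)*(j + 3)*(j^2 + 2*j + 1) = (j + 1)^2*(j + 3)*(j + 1)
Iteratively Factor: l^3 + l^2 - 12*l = (l + 4)*(l^2 - 3*l) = l*(l + 4)*(l - 3)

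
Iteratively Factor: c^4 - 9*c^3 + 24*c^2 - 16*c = (c - 4)*(c^3 - 5*c^2 + 4*c) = c*(c - 4)*(c^2 - 5*c + 4) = c*(c - 4)*(c - 1)*(c - 4)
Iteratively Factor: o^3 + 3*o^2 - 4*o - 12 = (o + 2)*(o^2 + o - 6) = (o + 2)*(o + 3)*(o - 2)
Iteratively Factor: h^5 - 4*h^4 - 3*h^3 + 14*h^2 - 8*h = (h - 4)*(h^4 - 3*h^2 + 2*h) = (h - 4)*(h + 2)*(h^3 - 2*h^2 + h) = (h - 4)*(h - 1)*(h + 2)*(h^2 - h) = (h - 4)*(h - 1)^2*(h + 2)*(h)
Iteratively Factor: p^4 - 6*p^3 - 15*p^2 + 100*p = (p - 5)*(p^3 - p^2 - 20*p) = (p - 5)*(p + 4)*(p^2 - 5*p) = (p - 5)^2*(p + 4)*(p)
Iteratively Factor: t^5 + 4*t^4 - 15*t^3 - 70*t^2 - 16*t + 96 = (t - 1)*(t^4 + 5*t^3 - 10*t^2 - 80*t - 96) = (t - 1)*(t + 4)*(t^3 + t^2 - 14*t - 24) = (t - 1)*(t + 2)*(t + 4)*(t^2 - t - 12) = (t - 4)*(t - 1)*(t + 2)*(t + 4)*(t + 3)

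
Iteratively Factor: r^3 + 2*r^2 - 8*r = (r + 4)*(r^2 - 2*r) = (r - 2)*(r + 4)*(r)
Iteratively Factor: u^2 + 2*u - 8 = (u + 4)*(u - 2)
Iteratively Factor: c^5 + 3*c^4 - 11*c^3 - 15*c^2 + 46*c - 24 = (c - 1)*(c^4 + 4*c^3 - 7*c^2 - 22*c + 24) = (c - 1)^2*(c^3 + 5*c^2 - 2*c - 24) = (c - 1)^2*(c + 3)*(c^2 + 2*c - 8) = (c - 1)^2*(c + 3)*(c + 4)*(c - 2)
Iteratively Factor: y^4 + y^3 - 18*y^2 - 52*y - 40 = (y + 2)*(y^3 - y^2 - 16*y - 20) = (y + 2)^2*(y^2 - 3*y - 10) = (y + 2)^3*(y - 5)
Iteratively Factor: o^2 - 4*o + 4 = (o - 2)*(o - 2)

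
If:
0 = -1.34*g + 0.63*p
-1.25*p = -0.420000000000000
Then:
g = 0.16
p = 0.34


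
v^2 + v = v*(v + 1)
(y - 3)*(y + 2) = y^2 - y - 6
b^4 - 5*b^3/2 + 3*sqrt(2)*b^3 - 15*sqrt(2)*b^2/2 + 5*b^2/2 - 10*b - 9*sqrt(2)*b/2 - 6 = (b - 3)*(b + 1/2)*(b + sqrt(2))*(b + 2*sqrt(2))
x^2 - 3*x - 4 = (x - 4)*(x + 1)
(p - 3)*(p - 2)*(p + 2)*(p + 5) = p^4 + 2*p^3 - 19*p^2 - 8*p + 60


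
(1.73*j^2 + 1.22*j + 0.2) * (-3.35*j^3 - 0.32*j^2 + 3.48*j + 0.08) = -5.7955*j^5 - 4.6406*j^4 + 4.96*j^3 + 4.32*j^2 + 0.7936*j + 0.016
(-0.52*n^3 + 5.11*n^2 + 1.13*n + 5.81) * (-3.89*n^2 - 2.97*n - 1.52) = 2.0228*n^5 - 18.3335*n^4 - 18.782*n^3 - 33.7242*n^2 - 18.9733*n - 8.8312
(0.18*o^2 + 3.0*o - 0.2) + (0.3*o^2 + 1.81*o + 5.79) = 0.48*o^2 + 4.81*o + 5.59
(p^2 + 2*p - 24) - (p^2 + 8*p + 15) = -6*p - 39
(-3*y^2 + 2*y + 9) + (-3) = -3*y^2 + 2*y + 6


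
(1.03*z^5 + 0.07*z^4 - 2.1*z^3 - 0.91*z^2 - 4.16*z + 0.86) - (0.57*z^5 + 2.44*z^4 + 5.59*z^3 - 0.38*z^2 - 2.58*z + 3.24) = 0.46*z^5 - 2.37*z^4 - 7.69*z^3 - 0.53*z^2 - 1.58*z - 2.38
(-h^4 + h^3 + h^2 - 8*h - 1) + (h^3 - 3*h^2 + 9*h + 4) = -h^4 + 2*h^3 - 2*h^2 + h + 3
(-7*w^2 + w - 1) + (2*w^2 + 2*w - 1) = -5*w^2 + 3*w - 2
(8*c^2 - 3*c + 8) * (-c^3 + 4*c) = -8*c^5 + 3*c^4 + 24*c^3 - 12*c^2 + 32*c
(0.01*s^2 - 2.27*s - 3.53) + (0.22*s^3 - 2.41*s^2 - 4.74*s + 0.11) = 0.22*s^3 - 2.4*s^2 - 7.01*s - 3.42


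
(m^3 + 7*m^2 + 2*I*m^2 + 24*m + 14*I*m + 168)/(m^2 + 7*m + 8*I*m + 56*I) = (m^2 + 2*I*m + 24)/(m + 8*I)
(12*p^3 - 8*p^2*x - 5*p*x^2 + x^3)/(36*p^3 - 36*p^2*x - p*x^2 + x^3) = (2*p + x)/(6*p + x)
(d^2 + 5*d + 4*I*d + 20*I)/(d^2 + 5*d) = (d + 4*I)/d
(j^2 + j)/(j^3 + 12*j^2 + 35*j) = (j + 1)/(j^2 + 12*j + 35)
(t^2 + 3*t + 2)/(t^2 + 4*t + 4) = (t + 1)/(t + 2)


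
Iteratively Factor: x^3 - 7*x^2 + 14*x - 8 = (x - 4)*(x^2 - 3*x + 2) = (x - 4)*(x - 2)*(x - 1)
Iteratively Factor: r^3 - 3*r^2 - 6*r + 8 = (r + 2)*(r^2 - 5*r + 4) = (r - 4)*(r + 2)*(r - 1)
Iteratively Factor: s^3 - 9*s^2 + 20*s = (s - 4)*(s^2 - 5*s) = s*(s - 4)*(s - 5)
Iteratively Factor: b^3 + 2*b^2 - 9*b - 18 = (b + 2)*(b^2 - 9) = (b + 2)*(b + 3)*(b - 3)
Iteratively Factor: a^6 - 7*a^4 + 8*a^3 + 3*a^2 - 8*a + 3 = (a - 1)*(a^5 + a^4 - 6*a^3 + 2*a^2 + 5*a - 3) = (a - 1)*(a + 3)*(a^4 - 2*a^3 + 2*a - 1) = (a - 1)^2*(a + 3)*(a^3 - a^2 - a + 1) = (a - 1)^3*(a + 3)*(a^2 - 1) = (a - 1)^4*(a + 3)*(a + 1)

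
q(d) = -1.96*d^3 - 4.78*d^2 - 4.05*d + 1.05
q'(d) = -5.88*d^2 - 9.56*d - 4.05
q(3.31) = -135.80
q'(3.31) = -100.12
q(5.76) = -555.43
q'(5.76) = -254.20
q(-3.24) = 30.66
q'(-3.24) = -34.80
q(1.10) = -11.80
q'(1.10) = -21.68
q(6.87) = -887.89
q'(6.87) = -347.24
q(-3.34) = 34.28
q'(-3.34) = -37.71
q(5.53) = -498.98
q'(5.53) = -236.73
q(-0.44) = 2.07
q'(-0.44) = -0.98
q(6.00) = -618.69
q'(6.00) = -273.09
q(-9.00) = 1079.16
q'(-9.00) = -394.29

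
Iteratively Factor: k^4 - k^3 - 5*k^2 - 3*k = (k + 1)*(k^3 - 2*k^2 - 3*k) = (k - 3)*(k + 1)*(k^2 + k) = (k - 3)*(k + 1)^2*(k)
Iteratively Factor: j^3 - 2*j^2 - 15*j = (j)*(j^2 - 2*j - 15) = j*(j - 5)*(j + 3)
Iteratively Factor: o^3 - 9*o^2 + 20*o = (o)*(o^2 - 9*o + 20) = o*(o - 5)*(o - 4)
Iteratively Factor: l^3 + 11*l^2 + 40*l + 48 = (l + 4)*(l^2 + 7*l + 12) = (l + 3)*(l + 4)*(l + 4)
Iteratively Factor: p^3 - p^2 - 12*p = (p + 3)*(p^2 - 4*p) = p*(p + 3)*(p - 4)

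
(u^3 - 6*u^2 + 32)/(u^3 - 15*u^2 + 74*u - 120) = (u^2 - 2*u - 8)/(u^2 - 11*u + 30)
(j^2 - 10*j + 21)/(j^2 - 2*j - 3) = (j - 7)/(j + 1)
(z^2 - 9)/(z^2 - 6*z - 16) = (9 - z^2)/(-z^2 + 6*z + 16)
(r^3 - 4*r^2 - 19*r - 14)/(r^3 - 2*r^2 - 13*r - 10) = (r - 7)/(r - 5)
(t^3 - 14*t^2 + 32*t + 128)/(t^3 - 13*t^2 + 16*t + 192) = (t + 2)/(t + 3)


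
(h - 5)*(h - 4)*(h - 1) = h^3 - 10*h^2 + 29*h - 20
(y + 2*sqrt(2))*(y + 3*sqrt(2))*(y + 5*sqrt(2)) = y^3 + 10*sqrt(2)*y^2 + 62*y + 60*sqrt(2)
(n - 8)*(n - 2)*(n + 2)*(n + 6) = n^4 - 2*n^3 - 52*n^2 + 8*n + 192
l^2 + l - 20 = (l - 4)*(l + 5)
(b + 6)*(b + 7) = b^2 + 13*b + 42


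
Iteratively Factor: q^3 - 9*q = (q - 3)*(q^2 + 3*q) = (q - 3)*(q + 3)*(q)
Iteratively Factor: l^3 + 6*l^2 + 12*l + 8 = (l + 2)*(l^2 + 4*l + 4) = (l + 2)^2*(l + 2)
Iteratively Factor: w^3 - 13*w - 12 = (w - 4)*(w^2 + 4*w + 3) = (w - 4)*(w + 1)*(w + 3)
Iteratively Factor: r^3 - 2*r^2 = (r - 2)*(r^2) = r*(r - 2)*(r)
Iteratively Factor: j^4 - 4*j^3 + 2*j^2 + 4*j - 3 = (j - 1)*(j^3 - 3*j^2 - j + 3) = (j - 3)*(j - 1)*(j^2 - 1) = (j - 3)*(j - 1)*(j + 1)*(j - 1)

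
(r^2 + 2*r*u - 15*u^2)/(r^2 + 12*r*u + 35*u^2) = (r - 3*u)/(r + 7*u)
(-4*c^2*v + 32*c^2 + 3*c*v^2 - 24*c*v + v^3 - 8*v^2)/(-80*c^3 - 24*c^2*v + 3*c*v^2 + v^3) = (-c*v + 8*c + v^2 - 8*v)/(-20*c^2 - c*v + v^2)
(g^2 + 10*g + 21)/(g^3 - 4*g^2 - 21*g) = (g + 7)/(g*(g - 7))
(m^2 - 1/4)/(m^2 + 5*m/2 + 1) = (m - 1/2)/(m + 2)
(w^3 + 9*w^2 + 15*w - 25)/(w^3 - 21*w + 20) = (w + 5)/(w - 4)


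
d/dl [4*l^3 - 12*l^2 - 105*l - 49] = 12*l^2 - 24*l - 105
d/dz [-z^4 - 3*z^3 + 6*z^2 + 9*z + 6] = -4*z^3 - 9*z^2 + 12*z + 9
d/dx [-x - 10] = -1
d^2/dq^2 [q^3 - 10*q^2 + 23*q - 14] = 6*q - 20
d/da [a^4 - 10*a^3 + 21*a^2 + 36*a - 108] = 4*a^3 - 30*a^2 + 42*a + 36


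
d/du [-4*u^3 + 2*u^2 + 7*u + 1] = -12*u^2 + 4*u + 7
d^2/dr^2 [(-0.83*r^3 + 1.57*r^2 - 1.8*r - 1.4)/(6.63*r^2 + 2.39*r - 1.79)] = (-5.6843418860808e-14*r^5 - 5.6843418860808e-14*r^4 - 237.182806*r^3 - 236.139288*r^2 - 277.231458*r - 54.563726)/(291.434247*r^6 + 315.170973*r^5 - 122.434884*r^4 - 156.530899*r^3 + 33.055572*r^2 + 22.973397*r - 5.735339)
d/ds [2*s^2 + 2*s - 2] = 4*s + 2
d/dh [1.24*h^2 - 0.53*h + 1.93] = 2.48*h - 0.53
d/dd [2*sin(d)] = 2*cos(d)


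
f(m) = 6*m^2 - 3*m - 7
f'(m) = 12*m - 3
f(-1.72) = 15.91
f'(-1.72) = -23.64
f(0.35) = -7.32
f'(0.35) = 1.20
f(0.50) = -7.00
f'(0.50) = 3.00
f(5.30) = 145.64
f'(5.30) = 60.60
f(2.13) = 13.83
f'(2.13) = 22.56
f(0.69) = -6.21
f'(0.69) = 5.28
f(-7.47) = 350.22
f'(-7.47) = -92.64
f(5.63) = 166.29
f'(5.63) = 64.56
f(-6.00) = 227.00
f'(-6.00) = -75.00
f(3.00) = 38.00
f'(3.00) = 33.00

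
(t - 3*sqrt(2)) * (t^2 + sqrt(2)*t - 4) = t^3 - 2*sqrt(2)*t^2 - 10*t + 12*sqrt(2)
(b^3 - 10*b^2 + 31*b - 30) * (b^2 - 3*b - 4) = b^5 - 13*b^4 + 57*b^3 - 83*b^2 - 34*b + 120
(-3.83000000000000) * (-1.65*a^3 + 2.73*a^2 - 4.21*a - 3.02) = 6.3195*a^3 - 10.4559*a^2 + 16.1243*a + 11.5666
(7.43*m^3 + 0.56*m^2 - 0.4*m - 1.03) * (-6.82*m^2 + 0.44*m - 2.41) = -50.6726*m^5 - 0.55*m^4 - 14.9319*m^3 + 5.499*m^2 + 0.5108*m + 2.4823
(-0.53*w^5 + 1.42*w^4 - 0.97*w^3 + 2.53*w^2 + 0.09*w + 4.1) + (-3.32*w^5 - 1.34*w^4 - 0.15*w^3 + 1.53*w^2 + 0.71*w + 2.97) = -3.85*w^5 + 0.0799999999999998*w^4 - 1.12*w^3 + 4.06*w^2 + 0.8*w + 7.07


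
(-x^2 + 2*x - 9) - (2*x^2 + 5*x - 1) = -3*x^2 - 3*x - 8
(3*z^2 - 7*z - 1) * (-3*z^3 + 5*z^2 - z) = -9*z^5 + 36*z^4 - 35*z^3 + 2*z^2 + z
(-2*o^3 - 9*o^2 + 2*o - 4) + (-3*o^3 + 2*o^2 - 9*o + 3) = -5*o^3 - 7*o^2 - 7*o - 1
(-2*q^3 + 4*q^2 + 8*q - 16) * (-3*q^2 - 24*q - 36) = 6*q^5 + 36*q^4 - 48*q^3 - 288*q^2 + 96*q + 576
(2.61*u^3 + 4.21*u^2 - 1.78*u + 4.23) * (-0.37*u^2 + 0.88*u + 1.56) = -0.9657*u^5 + 0.7391*u^4 + 8.435*u^3 + 3.4361*u^2 + 0.9456*u + 6.5988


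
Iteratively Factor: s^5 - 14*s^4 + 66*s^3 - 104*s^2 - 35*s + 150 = (s - 5)*(s^4 - 9*s^3 + 21*s^2 + s - 30) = (s - 5)*(s - 3)*(s^3 - 6*s^2 + 3*s + 10) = (s - 5)*(s - 3)*(s + 1)*(s^2 - 7*s + 10) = (s - 5)^2*(s - 3)*(s + 1)*(s - 2)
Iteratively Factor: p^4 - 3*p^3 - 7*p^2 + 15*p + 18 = (p - 3)*(p^3 - 7*p - 6) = (p - 3)^2*(p^2 + 3*p + 2) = (p - 3)^2*(p + 2)*(p + 1)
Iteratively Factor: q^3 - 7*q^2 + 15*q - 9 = (q - 1)*(q^2 - 6*q + 9) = (q - 3)*(q - 1)*(q - 3)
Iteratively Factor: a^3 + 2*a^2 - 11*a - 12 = (a + 4)*(a^2 - 2*a - 3) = (a - 3)*(a + 4)*(a + 1)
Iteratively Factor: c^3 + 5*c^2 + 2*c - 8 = (c - 1)*(c^2 + 6*c + 8) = (c - 1)*(c + 2)*(c + 4)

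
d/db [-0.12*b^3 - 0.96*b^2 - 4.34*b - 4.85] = -0.36*b^2 - 1.92*b - 4.34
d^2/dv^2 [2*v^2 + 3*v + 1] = 4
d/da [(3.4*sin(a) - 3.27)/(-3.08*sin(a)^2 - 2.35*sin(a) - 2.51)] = (10.472*sin(a)^2 - 20.1432*sin(a) - 16.2185)*cos(a)/(9.4864*sin(a)^4 + 14.476*sin(a)^3 + 20.9841*sin(a)^2 + 11.797*sin(a) + 6.3001)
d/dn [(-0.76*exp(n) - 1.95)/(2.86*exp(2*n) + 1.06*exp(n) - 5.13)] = (2.1736*exp(2*n) + 11.154*exp(n) + 5.9658)*exp(n)/(8.1796*exp(4*n) + 6.0632*exp(3*n) - 28.22*exp(2*n) - 10.8756*exp(n) + 26.3169)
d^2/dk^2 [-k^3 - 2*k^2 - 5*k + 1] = -6*k - 4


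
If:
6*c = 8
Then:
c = 4/3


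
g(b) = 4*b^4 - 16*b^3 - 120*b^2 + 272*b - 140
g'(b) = 16*b^3 - 48*b^2 - 240*b + 272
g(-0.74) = -399.31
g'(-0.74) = 416.83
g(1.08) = -0.92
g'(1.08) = -23.03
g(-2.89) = -1263.10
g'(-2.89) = 178.50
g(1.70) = -69.60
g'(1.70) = -196.11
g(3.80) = -883.10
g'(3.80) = -455.17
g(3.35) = -673.25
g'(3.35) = -469.15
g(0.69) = -13.80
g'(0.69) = 88.80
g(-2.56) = -1182.52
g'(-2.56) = 303.39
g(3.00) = -512.00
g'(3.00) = -448.00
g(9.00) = 7168.00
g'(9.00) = 5888.00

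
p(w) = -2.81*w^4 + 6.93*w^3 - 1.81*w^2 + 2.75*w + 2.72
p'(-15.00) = 42669.80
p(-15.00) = -166090.78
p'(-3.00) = 504.20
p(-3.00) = -436.54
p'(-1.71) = 125.93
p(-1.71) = -65.95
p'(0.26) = 3.02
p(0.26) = 3.42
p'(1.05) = 8.86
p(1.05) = 8.22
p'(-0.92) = 32.43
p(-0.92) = -8.75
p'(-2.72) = 392.60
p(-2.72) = -311.42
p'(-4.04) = 1097.86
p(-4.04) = -1243.46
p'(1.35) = 8.10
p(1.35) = 10.85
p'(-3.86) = 972.93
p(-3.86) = -1057.24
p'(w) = -11.24*w^3 + 20.79*w^2 - 3.62*w + 2.75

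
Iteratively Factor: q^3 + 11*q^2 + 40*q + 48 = (q + 4)*(q^2 + 7*q + 12) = (q + 4)^2*(q + 3)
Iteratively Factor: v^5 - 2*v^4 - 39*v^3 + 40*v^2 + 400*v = (v + 4)*(v^4 - 6*v^3 - 15*v^2 + 100*v) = v*(v + 4)*(v^3 - 6*v^2 - 15*v + 100) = v*(v - 5)*(v + 4)*(v^2 - v - 20) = v*(v - 5)*(v + 4)^2*(v - 5)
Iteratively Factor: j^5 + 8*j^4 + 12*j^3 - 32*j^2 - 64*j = (j)*(j^4 + 8*j^3 + 12*j^2 - 32*j - 64) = j*(j + 2)*(j^3 + 6*j^2 - 32) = j*(j + 2)*(j + 4)*(j^2 + 2*j - 8) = j*(j - 2)*(j + 2)*(j + 4)*(j + 4)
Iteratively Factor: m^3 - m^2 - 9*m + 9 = (m + 3)*(m^2 - 4*m + 3) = (m - 1)*(m + 3)*(m - 3)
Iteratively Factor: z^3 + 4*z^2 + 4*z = (z + 2)*(z^2 + 2*z) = (z + 2)^2*(z)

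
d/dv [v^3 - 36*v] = 3*v^2 - 36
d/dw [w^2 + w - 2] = 2*w + 1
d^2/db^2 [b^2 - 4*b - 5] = 2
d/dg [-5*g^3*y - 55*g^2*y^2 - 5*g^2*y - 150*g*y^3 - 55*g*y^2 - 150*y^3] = 5*y*(-3*g^2 - 22*g*y - 2*g - 30*y^2 - 11*y)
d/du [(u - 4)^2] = 2*u - 8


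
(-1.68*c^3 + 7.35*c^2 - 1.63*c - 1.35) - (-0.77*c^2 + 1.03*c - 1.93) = -1.68*c^3 + 8.12*c^2 - 2.66*c + 0.58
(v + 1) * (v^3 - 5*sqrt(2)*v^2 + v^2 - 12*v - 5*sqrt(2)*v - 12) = v^4 - 5*sqrt(2)*v^3 + 2*v^3 - 10*sqrt(2)*v^2 - 11*v^2 - 24*v - 5*sqrt(2)*v - 12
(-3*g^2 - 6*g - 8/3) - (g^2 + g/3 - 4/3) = -4*g^2 - 19*g/3 - 4/3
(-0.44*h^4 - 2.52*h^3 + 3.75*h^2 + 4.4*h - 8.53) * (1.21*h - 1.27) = -0.5324*h^5 - 2.4904*h^4 + 7.7379*h^3 + 0.5615*h^2 - 15.9093*h + 10.8331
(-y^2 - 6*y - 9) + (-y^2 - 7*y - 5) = -2*y^2 - 13*y - 14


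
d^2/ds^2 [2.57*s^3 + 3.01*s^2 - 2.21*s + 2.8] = 15.42*s + 6.02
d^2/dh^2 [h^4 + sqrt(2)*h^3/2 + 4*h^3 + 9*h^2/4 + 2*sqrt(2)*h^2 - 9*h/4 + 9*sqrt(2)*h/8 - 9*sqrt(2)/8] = 12*h^2 + 3*sqrt(2)*h + 24*h + 9/2 + 4*sqrt(2)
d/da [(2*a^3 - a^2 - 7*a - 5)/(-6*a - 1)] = (-24*a^3 + 2*a - 23)/(36*a^2 + 12*a + 1)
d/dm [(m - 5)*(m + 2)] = 2*m - 3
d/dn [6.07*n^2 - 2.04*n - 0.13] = 12.14*n - 2.04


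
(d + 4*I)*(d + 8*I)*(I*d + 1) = I*d^3 - 11*d^2 - 20*I*d - 32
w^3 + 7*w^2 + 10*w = w*(w + 2)*(w + 5)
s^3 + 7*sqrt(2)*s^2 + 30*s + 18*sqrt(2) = (s + sqrt(2))*(s + 3*sqrt(2))^2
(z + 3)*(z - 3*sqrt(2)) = z^2 - 3*sqrt(2)*z + 3*z - 9*sqrt(2)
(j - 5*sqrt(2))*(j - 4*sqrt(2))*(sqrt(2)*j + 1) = sqrt(2)*j^3 - 17*j^2 + 31*sqrt(2)*j + 40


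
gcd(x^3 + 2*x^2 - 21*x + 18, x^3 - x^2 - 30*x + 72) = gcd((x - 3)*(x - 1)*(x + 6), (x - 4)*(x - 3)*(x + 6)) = x^2 + 3*x - 18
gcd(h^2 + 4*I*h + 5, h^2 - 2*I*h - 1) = h - I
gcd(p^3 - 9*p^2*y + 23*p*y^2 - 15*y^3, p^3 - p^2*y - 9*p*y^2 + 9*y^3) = p^2 - 4*p*y + 3*y^2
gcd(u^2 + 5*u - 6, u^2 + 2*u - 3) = u - 1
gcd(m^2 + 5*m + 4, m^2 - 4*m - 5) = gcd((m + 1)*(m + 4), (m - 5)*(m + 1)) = m + 1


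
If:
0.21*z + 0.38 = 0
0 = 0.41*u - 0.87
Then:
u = 2.12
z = -1.81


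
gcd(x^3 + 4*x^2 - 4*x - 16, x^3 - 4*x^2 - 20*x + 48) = x^2 + 2*x - 8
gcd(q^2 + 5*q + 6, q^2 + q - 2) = q + 2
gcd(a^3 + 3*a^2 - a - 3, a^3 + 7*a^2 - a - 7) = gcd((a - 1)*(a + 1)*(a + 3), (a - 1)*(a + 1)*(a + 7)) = a^2 - 1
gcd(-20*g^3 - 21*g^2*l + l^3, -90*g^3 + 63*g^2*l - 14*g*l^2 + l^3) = 5*g - l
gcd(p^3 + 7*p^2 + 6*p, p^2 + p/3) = p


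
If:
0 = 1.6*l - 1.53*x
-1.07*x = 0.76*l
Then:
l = 0.00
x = 0.00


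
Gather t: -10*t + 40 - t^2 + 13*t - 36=-t^2 + 3*t + 4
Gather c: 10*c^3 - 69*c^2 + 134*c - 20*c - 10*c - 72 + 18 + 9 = 10*c^3 - 69*c^2 + 104*c - 45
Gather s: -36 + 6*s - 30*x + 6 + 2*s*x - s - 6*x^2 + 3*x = s*(2*x + 5) - 6*x^2 - 27*x - 30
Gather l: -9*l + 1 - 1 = -9*l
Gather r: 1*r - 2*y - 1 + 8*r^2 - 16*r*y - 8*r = 8*r^2 + r*(-16*y - 7) - 2*y - 1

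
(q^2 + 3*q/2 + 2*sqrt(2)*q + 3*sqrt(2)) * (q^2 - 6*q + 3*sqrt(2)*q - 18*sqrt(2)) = q^4 - 9*q^3/2 + 5*sqrt(2)*q^3 - 45*sqrt(2)*q^2/2 + 3*q^2 - 45*sqrt(2)*q - 54*q - 108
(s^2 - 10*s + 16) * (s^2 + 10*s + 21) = s^4 - 63*s^2 - 50*s + 336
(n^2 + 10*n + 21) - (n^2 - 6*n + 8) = 16*n + 13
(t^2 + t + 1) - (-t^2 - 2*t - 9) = 2*t^2 + 3*t + 10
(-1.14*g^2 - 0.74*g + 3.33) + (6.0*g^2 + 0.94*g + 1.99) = 4.86*g^2 + 0.2*g + 5.32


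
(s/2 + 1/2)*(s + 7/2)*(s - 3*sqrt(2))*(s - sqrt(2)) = s^4/2 - 2*sqrt(2)*s^3 + 9*s^3/4 - 9*sqrt(2)*s^2 + 19*s^2/4 - 7*sqrt(2)*s + 27*s/2 + 21/2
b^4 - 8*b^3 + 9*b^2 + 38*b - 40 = (b - 5)*(b - 4)*(b - 1)*(b + 2)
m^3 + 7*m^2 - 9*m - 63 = (m - 3)*(m + 3)*(m + 7)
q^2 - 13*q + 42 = (q - 7)*(q - 6)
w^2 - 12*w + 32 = (w - 8)*(w - 4)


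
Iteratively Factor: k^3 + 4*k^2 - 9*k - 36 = (k - 3)*(k^2 + 7*k + 12) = (k - 3)*(k + 3)*(k + 4)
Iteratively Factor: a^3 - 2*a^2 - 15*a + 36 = (a - 3)*(a^2 + a - 12) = (a - 3)^2*(a + 4)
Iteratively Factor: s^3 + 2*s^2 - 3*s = (s)*(s^2 + 2*s - 3) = s*(s - 1)*(s + 3)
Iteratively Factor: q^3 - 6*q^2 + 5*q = (q - 1)*(q^2 - 5*q) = (q - 5)*(q - 1)*(q)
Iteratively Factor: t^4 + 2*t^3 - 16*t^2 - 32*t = (t + 4)*(t^3 - 2*t^2 - 8*t) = (t + 2)*(t + 4)*(t^2 - 4*t) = (t - 4)*(t + 2)*(t + 4)*(t)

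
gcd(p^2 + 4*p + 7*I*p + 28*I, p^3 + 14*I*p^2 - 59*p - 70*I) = p + 7*I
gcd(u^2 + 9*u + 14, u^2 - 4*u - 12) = u + 2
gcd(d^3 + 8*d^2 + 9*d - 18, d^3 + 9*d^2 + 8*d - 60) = d + 6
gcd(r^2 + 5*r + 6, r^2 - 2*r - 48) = 1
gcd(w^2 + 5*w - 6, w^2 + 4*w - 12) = w + 6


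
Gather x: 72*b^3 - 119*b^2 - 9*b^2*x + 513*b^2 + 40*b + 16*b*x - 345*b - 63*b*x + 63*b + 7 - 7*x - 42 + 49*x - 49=72*b^3 + 394*b^2 - 242*b + x*(-9*b^2 - 47*b + 42) - 84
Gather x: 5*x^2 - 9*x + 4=5*x^2 - 9*x + 4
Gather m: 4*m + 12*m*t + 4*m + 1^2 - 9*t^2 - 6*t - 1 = m*(12*t + 8) - 9*t^2 - 6*t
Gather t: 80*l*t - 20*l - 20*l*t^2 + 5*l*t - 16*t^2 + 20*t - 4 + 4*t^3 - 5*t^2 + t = -20*l + 4*t^3 + t^2*(-20*l - 21) + t*(85*l + 21) - 4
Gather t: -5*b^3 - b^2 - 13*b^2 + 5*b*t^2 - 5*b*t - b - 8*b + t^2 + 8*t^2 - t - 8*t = -5*b^3 - 14*b^2 - 9*b + t^2*(5*b + 9) + t*(-5*b - 9)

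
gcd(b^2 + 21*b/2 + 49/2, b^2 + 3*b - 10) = 1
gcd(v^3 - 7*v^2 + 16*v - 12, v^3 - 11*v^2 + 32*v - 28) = v^2 - 4*v + 4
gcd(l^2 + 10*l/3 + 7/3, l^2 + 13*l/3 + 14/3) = l + 7/3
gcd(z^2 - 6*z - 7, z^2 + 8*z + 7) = z + 1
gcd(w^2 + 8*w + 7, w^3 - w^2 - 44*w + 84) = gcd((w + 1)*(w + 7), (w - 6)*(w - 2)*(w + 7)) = w + 7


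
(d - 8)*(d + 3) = d^2 - 5*d - 24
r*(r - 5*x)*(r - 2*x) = r^3 - 7*r^2*x + 10*r*x^2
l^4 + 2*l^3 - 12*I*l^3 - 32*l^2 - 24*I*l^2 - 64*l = l*(l + 2)*(l - 8*I)*(l - 4*I)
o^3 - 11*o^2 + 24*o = o*(o - 8)*(o - 3)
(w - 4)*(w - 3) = w^2 - 7*w + 12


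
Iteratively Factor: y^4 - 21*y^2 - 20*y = (y + 1)*(y^3 - y^2 - 20*y) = (y - 5)*(y + 1)*(y^2 + 4*y) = y*(y - 5)*(y + 1)*(y + 4)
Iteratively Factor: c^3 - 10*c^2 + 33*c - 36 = (c - 4)*(c^2 - 6*c + 9) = (c - 4)*(c - 3)*(c - 3)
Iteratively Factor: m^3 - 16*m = (m + 4)*(m^2 - 4*m) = (m - 4)*(m + 4)*(m)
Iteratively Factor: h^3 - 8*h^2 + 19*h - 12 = (h - 1)*(h^2 - 7*h + 12) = (h - 4)*(h - 1)*(h - 3)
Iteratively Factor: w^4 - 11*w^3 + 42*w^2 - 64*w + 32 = (w - 4)*(w^3 - 7*w^2 + 14*w - 8) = (w - 4)^2*(w^2 - 3*w + 2) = (w - 4)^2*(w - 1)*(w - 2)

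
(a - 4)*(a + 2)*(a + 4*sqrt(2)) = a^3 - 2*a^2 + 4*sqrt(2)*a^2 - 8*sqrt(2)*a - 8*a - 32*sqrt(2)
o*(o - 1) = o^2 - o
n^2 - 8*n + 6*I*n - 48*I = (n - 8)*(n + 6*I)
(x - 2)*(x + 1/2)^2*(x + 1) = x^4 - 11*x^2/4 - 9*x/4 - 1/2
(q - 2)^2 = q^2 - 4*q + 4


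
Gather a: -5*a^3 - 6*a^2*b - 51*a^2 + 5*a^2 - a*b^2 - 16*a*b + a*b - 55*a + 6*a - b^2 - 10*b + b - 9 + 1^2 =-5*a^3 + a^2*(-6*b - 46) + a*(-b^2 - 15*b - 49) - b^2 - 9*b - 8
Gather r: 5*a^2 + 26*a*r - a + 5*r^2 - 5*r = 5*a^2 - a + 5*r^2 + r*(26*a - 5)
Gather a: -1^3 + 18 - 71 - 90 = -144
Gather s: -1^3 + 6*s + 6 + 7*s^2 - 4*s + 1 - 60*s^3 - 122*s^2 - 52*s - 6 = -60*s^3 - 115*s^2 - 50*s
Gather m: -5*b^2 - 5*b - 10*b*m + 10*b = -5*b^2 - 10*b*m + 5*b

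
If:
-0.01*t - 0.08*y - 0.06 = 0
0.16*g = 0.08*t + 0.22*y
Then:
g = -2.625*y - 3.0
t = -8.0*y - 6.0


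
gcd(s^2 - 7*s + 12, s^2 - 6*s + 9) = s - 3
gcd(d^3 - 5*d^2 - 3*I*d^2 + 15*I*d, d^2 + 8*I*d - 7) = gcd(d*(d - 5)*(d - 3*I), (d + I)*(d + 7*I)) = 1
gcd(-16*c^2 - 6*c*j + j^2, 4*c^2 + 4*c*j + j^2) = 2*c + j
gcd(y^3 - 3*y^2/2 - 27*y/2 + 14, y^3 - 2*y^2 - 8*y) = y - 4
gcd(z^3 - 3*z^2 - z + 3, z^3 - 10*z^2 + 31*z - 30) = z - 3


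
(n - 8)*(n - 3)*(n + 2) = n^3 - 9*n^2 + 2*n + 48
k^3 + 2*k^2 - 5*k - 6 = (k - 2)*(k + 1)*(k + 3)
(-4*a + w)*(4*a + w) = -16*a^2 + w^2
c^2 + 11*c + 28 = (c + 4)*(c + 7)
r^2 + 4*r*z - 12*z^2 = (r - 2*z)*(r + 6*z)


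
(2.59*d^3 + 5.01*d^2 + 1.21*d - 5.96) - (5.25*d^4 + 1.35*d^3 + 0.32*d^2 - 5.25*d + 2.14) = -5.25*d^4 + 1.24*d^3 + 4.69*d^2 + 6.46*d - 8.1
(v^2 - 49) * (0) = 0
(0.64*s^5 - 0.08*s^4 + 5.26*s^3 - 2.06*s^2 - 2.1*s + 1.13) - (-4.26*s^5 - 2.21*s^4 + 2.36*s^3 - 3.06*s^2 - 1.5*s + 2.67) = 4.9*s^5 + 2.13*s^4 + 2.9*s^3 + 1.0*s^2 - 0.6*s - 1.54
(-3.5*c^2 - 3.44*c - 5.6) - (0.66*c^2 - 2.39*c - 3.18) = -4.16*c^2 - 1.05*c - 2.42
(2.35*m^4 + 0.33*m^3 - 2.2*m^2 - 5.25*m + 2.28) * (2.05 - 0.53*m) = -1.2455*m^5 + 4.6426*m^4 + 1.8425*m^3 - 1.7275*m^2 - 11.9709*m + 4.674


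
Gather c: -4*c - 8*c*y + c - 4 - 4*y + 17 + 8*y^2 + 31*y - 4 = c*(-8*y - 3) + 8*y^2 + 27*y + 9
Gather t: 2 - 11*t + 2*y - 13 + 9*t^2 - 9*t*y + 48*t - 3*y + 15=9*t^2 + t*(37 - 9*y) - y + 4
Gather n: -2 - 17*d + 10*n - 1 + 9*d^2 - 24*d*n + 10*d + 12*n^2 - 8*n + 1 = 9*d^2 - 7*d + 12*n^2 + n*(2 - 24*d) - 2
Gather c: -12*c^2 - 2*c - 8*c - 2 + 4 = -12*c^2 - 10*c + 2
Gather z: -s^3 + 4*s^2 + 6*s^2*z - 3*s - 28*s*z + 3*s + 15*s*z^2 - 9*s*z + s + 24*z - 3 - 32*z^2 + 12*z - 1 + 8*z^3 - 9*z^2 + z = -s^3 + 4*s^2 + s + 8*z^3 + z^2*(15*s - 41) + z*(6*s^2 - 37*s + 37) - 4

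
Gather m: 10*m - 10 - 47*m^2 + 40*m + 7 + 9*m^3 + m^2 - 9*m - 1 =9*m^3 - 46*m^2 + 41*m - 4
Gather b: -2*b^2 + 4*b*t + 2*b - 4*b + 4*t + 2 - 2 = -2*b^2 + b*(4*t - 2) + 4*t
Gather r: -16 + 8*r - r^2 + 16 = -r^2 + 8*r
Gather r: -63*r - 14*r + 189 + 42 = 231 - 77*r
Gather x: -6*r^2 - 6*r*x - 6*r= -6*r^2 - 6*r*x - 6*r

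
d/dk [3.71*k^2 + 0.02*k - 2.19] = 7.42*k + 0.02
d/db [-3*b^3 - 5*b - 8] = -9*b^2 - 5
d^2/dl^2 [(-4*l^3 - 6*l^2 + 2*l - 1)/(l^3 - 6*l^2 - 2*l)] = 4*(-15*l^6 - 9*l^5 - 39*l^4 + 90*l^3 - 51*l^2 - 18*l - 2)/(l^3*(l^6 - 18*l^5 + 102*l^4 - 144*l^3 - 204*l^2 - 72*l - 8))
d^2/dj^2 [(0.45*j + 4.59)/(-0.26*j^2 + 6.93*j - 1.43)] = (-(0.45*j + 4.59)*(0.52*j - 6.93)*(1.04*j - 13.86) + (0.702*j - 3.8502)*(0.26*j^2 - 6.93*j + 1.43))/(0.26*j^2 - 6.93*j + 1.43)^3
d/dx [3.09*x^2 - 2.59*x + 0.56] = 6.18*x - 2.59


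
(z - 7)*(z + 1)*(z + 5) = z^3 - z^2 - 37*z - 35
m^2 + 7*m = m*(m + 7)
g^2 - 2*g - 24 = (g - 6)*(g + 4)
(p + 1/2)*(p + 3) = p^2 + 7*p/2 + 3/2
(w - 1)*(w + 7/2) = w^2 + 5*w/2 - 7/2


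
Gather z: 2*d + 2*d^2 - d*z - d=2*d^2 - d*z + d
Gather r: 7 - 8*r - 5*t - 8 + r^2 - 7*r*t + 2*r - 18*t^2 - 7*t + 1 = r^2 + r*(-7*t - 6) - 18*t^2 - 12*t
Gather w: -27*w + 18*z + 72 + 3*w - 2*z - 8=-24*w + 16*z + 64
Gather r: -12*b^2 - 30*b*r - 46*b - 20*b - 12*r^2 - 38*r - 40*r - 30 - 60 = -12*b^2 - 66*b - 12*r^2 + r*(-30*b - 78) - 90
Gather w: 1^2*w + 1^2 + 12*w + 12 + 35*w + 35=48*w + 48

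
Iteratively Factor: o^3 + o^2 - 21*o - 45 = (o + 3)*(o^2 - 2*o - 15) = (o + 3)^2*(o - 5)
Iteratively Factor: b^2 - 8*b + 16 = (b - 4)*(b - 4)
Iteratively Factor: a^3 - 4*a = (a)*(a^2 - 4) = a*(a - 2)*(a + 2)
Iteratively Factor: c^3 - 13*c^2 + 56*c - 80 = (c - 4)*(c^2 - 9*c + 20) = (c - 5)*(c - 4)*(c - 4)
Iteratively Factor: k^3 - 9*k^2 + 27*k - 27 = (k - 3)*(k^2 - 6*k + 9) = (k - 3)^2*(k - 3)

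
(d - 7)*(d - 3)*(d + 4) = d^3 - 6*d^2 - 19*d + 84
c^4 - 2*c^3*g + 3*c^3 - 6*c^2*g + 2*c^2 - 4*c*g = c*(c + 1)*(c + 2)*(c - 2*g)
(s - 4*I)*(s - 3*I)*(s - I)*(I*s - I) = I*s^4 + 8*s^3 - I*s^3 - 8*s^2 - 19*I*s^2 - 12*s + 19*I*s + 12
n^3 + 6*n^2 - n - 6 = (n - 1)*(n + 1)*(n + 6)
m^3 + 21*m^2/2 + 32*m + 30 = (m + 2)*(m + 5/2)*(m + 6)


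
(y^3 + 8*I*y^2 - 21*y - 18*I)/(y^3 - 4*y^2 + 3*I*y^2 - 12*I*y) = (y^2 + 5*I*y - 6)/(y*(y - 4))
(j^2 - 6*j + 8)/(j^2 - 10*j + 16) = (j - 4)/(j - 8)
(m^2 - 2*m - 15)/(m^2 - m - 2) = (-m^2 + 2*m + 15)/(-m^2 + m + 2)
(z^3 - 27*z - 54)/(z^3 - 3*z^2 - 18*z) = (z + 3)/z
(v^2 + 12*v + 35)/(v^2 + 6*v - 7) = (v + 5)/(v - 1)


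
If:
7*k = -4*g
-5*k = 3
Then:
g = 21/20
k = -3/5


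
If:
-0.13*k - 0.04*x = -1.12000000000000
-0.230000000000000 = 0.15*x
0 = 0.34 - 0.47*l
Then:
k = 9.09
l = 0.72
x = -1.53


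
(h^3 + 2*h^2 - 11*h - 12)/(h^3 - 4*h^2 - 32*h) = (h^2 - 2*h - 3)/(h*(h - 8))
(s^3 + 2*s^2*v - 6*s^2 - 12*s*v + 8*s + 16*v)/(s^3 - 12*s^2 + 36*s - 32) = (s^2 + 2*s*v - 4*s - 8*v)/(s^2 - 10*s + 16)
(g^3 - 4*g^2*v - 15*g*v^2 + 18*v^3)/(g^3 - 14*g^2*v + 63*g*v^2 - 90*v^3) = (g^2 + 2*g*v - 3*v^2)/(g^2 - 8*g*v + 15*v^2)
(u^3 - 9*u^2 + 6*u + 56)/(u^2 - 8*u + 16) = (u^2 - 5*u - 14)/(u - 4)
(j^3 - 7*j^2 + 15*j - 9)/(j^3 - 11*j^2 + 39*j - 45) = (j - 1)/(j - 5)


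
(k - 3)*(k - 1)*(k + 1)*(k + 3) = k^4 - 10*k^2 + 9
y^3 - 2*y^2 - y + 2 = (y - 2)*(y - 1)*(y + 1)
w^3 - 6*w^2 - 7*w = w*(w - 7)*(w + 1)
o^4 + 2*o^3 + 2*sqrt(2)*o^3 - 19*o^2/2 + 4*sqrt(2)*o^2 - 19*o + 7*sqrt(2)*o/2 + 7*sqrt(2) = (o + 2)*(o - sqrt(2))*(o - sqrt(2)/2)*(o + 7*sqrt(2)/2)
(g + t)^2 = g^2 + 2*g*t + t^2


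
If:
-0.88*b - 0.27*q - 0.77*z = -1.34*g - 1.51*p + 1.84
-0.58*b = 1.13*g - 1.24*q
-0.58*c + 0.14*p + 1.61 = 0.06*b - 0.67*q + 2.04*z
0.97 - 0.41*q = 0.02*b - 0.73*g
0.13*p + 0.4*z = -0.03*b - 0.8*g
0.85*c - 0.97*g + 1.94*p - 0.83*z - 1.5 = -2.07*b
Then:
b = 0.40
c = -10.16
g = -2.49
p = 4.98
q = -2.08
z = 3.32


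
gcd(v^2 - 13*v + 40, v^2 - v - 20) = v - 5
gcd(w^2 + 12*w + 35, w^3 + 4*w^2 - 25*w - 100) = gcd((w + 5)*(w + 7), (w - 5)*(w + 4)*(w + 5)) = w + 5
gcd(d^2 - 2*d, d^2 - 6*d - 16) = 1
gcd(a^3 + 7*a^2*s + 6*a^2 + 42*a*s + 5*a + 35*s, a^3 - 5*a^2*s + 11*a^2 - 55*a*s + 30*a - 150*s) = a + 5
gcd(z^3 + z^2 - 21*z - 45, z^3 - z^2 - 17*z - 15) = z^2 - 2*z - 15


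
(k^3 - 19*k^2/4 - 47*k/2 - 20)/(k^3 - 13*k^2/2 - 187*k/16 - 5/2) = 4*(k + 2)/(4*k + 1)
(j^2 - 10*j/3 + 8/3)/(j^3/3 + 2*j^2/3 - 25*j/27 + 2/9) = 9*(3*j^2 - 10*j + 8)/(9*j^3 + 18*j^2 - 25*j + 6)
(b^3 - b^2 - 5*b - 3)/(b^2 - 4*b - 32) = (-b^3 + b^2 + 5*b + 3)/(-b^2 + 4*b + 32)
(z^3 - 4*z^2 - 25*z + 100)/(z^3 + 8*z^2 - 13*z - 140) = (z - 5)/(z + 7)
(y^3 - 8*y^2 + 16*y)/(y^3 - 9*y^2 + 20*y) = (y - 4)/(y - 5)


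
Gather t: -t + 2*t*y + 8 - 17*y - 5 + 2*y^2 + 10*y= t*(2*y - 1) + 2*y^2 - 7*y + 3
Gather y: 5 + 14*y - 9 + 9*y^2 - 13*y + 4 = 9*y^2 + y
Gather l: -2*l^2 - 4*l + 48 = -2*l^2 - 4*l + 48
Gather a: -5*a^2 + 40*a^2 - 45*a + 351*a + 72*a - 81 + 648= 35*a^2 + 378*a + 567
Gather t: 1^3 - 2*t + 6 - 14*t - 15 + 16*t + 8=0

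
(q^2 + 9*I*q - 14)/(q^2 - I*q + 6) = (q + 7*I)/(q - 3*I)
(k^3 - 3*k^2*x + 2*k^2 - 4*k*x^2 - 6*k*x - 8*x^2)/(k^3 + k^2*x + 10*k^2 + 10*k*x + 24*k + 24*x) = (k^2 - 4*k*x + 2*k - 8*x)/(k^2 + 10*k + 24)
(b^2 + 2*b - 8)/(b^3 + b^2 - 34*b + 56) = (b + 4)/(b^2 + 3*b - 28)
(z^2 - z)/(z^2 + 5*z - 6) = z/(z + 6)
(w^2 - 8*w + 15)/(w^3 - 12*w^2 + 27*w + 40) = (w - 3)/(w^2 - 7*w - 8)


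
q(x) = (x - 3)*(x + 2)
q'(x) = 2*x - 1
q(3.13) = 0.67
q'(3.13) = 5.26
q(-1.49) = -2.29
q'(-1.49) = -3.98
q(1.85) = -4.43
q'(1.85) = 2.70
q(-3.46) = 9.43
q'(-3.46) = -7.92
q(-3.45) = 9.35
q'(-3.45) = -7.90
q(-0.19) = -5.77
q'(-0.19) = -1.38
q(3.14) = 0.72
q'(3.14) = 5.28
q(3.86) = 5.04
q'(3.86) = 6.72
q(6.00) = 24.00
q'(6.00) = 11.00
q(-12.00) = 150.00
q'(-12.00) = -25.00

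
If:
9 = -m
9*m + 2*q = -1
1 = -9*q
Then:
No Solution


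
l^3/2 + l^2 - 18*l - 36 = (l/2 + 1)*(l - 6)*(l + 6)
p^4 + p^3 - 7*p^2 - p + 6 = (p - 2)*(p - 1)*(p + 1)*(p + 3)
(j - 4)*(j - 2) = j^2 - 6*j + 8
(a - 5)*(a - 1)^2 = a^3 - 7*a^2 + 11*a - 5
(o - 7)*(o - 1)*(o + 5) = o^3 - 3*o^2 - 33*o + 35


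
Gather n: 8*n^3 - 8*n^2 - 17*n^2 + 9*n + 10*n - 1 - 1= 8*n^3 - 25*n^2 + 19*n - 2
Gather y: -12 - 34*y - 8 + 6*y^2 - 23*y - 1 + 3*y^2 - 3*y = 9*y^2 - 60*y - 21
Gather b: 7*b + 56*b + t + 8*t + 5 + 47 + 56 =63*b + 9*t + 108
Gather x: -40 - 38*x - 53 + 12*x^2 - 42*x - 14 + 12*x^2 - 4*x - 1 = 24*x^2 - 84*x - 108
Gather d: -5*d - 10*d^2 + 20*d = -10*d^2 + 15*d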